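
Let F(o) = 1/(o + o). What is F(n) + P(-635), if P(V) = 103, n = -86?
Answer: 17715/172 ≈ 102.99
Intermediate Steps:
F(o) = 1/(2*o)
F(n) + P(-635) = (½)/(-86) + 103 = (½)*(-1/86) + 103 = -1/172 + 103 = 17715/172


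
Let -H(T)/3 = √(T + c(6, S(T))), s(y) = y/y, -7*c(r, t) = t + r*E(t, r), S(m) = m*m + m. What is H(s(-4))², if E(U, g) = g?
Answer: -279/7 ≈ -39.857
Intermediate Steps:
S(m) = m + m² (S(m) = m² + m = m + m²)
c(r, t) = -t/7 - r²/7 (c(r, t) = -(t + r*r)/7 = -(t + r²)/7 = -t/7 - r²/7)
s(y) = 1
H(T) = -3*√(-36/7 + T - T*(1 + T)/7) (H(T) = -3*√(T + (-T*(1 + T)/7 - ⅐*6²)) = -3*√(T + (-T*(1 + T)/7 - ⅐*36)) = -3*√(T + (-T*(1 + T)/7 - 36/7)) = -3*√(T + (-36/7 - T*(1 + T)/7)) = -3*√(-36/7 + T - T*(1 + T)/7))
H(s(-4))² = (-3*√(-252 - 7*1² + 42*1)/7)² = (-3*√(-252 - 7*1 + 42)/7)² = (-3*√(-252 - 7 + 42)/7)² = (-3*I*√217/7)² = -279/7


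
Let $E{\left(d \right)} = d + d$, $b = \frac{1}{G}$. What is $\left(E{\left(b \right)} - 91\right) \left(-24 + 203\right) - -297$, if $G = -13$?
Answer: $- \frac{208254}{13} \approx -16020.0$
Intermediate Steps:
$b = - \frac{1}{13}$ ($b = \frac{1}{-13} = - \frac{1}{13} \approx -0.076923$)
$E{\left(d \right)} = 2 d$
$\left(E{\left(b \right)} - 91\right) \left(-24 + 203\right) - -297 = \left(2 \left(- \frac{1}{13}\right) - 91\right) \left(-24 + 203\right) - -297 = \left(- \frac{2}{13} - 91\right) 179 + 297 = \left(- \frac{1185}{13}\right) 179 + 297 = - \frac{212115}{13} + 297 = - \frac{208254}{13}$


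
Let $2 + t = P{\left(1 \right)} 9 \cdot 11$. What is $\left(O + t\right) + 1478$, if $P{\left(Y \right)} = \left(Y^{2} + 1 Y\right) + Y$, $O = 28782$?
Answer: $30555$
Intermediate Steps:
$P{\left(Y \right)} = Y^{2} + 2 Y$ ($P{\left(Y \right)} = \left(Y^{2} + Y\right) + Y = \left(Y + Y^{2}\right) + Y = Y^{2} + 2 Y$)
$t = 295$ ($t = -2 + 1 \left(2 + 1\right) 9 \cdot 11 = -2 + 1 \cdot 3 \cdot 9 \cdot 11 = -2 + 3 \cdot 9 \cdot 11 = -2 + 27 \cdot 11 = -2 + 297 = 295$)
$\left(O + t\right) + 1478 = \left(28782 + 295\right) + 1478 = 29077 + 1478 = 30555$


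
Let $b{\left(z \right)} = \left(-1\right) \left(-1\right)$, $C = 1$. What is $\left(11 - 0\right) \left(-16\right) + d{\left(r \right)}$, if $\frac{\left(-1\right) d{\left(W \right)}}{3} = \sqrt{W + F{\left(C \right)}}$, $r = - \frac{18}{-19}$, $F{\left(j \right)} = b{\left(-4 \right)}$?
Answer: $-176 - \frac{3 \sqrt{703}}{19} \approx -180.19$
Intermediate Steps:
$b{\left(z \right)} = 1$
$F{\left(j \right)} = 1$
$r = \frac{18}{19}$ ($r = \left(-18\right) \left(- \frac{1}{19}\right) = \frac{18}{19} \approx 0.94737$)
$d{\left(W \right)} = - 3 \sqrt{1 + W}$ ($d{\left(W \right)} = - 3 \sqrt{W + 1} = - 3 \sqrt{1 + W}$)
$\left(11 - 0\right) \left(-16\right) + d{\left(r \right)} = \left(11 - 0\right) \left(-16\right) - 3 \sqrt{1 + \frac{18}{19}} = \left(11 + 0\right) \left(-16\right) - 3 \sqrt{\frac{37}{19}} = 11 \left(-16\right) - 3 \frac{\sqrt{703}}{19} = -176 - \frac{3 \sqrt{703}}{19}$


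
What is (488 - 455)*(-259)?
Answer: -8547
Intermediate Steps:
(488 - 455)*(-259) = 33*(-259) = -8547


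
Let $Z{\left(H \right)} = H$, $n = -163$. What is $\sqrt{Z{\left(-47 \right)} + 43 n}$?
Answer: $84 i \approx 84.0 i$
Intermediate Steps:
$\sqrt{Z{\left(-47 \right)} + 43 n} = \sqrt{-47 + 43 \left(-163\right)} = \sqrt{-47 - 7009} = \sqrt{-7056} = 84 i$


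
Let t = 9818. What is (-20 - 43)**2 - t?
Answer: -5849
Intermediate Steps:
(-20 - 43)**2 - t = (-20 - 43)**2 - 1*9818 = (-63)**2 - 9818 = 3969 - 9818 = -5849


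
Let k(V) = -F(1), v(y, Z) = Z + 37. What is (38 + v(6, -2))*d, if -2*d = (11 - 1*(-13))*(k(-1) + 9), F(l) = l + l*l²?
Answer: -6132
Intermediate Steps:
F(l) = l + l³
v(y, Z) = 37 + Z
k(V) = -2 (k(V) = -(1 + 1³) = -(1 + 1) = -1*2 = -2)
d = -84 (d = -(11 - 1*(-13))*(-2 + 9)/2 = -(11 + 13)*7/2 = -12*7 = -½*168 = -84)
(38 + v(6, -2))*d = (38 + (37 - 2))*(-84) = (38 + 35)*(-84) = 73*(-84) = -6132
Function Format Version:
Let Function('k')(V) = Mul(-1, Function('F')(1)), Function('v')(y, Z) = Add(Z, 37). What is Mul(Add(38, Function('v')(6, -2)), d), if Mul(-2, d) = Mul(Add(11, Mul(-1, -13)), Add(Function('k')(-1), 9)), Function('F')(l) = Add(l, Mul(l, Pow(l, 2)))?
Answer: -6132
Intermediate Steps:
Function('F')(l) = Add(l, Pow(l, 3))
Function('v')(y, Z) = Add(37, Z)
Function('k')(V) = -2 (Function('k')(V) = Mul(-1, Add(1, Pow(1, 3))) = Mul(-1, Add(1, 1)) = Mul(-1, 2) = -2)
d = -84 (d = Mul(Rational(-1, 2), Mul(Add(11, Mul(-1, -13)), Add(-2, 9))) = Mul(Rational(-1, 2), Mul(Add(11, 13), 7)) = Mul(Rational(-1, 2), Mul(24, 7)) = Mul(Rational(-1, 2), 168) = -84)
Mul(Add(38, Function('v')(6, -2)), d) = Mul(Add(38, Add(37, -2)), -84) = Mul(Add(38, 35), -84) = Mul(73, -84) = -6132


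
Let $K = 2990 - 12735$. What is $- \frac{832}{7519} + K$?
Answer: $- \frac{73273487}{7519} \approx -9745.1$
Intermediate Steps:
$K = -9745$
$- \frac{832}{7519} + K = - \frac{832}{7519} - 9745 = - \frac{73273487}{7519}$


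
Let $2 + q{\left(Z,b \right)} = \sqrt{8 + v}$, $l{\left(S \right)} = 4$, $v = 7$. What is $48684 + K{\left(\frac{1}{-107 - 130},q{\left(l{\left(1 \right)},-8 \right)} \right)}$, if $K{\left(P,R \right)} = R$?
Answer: $48682 + \sqrt{15} \approx 48686.0$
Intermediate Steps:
$q{\left(Z,b \right)} = -2 + \sqrt{15}$ ($q{\left(Z,b \right)} = -2 + \sqrt{8 + 7} = -2 + \sqrt{15}$)
$48684 + K{\left(\frac{1}{-107 - 130},q{\left(l{\left(1 \right)},-8 \right)} \right)} = 48684 - \left(2 - \sqrt{15}\right) = 48682 + \sqrt{15}$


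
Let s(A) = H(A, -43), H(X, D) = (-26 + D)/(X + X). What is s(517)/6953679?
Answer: -23/2396701362 ≈ -9.5965e-9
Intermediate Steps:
H(X, D) = (-26 + D)/(2*X) (H(X, D) = (-26 + D)/((2*X)) = (-26 + D)*(1/(2*X)) = (-26 + D)/(2*X))
s(A) = -69/(2*A) (s(A) = (-26 - 43)/(2*A) = (½)*(-69)/A = -69/(2*A))
s(517)/6953679 = -69/2/517/6953679 = -69/2*1/517*(1/6953679) = -69/1034*1/6953679 = -23/2396701362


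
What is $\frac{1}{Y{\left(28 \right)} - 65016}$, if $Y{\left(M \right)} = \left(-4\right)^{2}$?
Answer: $- \frac{1}{65000} \approx -1.5385 \cdot 10^{-5}$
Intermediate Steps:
$Y{\left(M \right)} = 16$
$\frac{1}{Y{\left(28 \right)} - 65016} = \frac{1}{16 - 65016} = \frac{1}{-65000} = - \frac{1}{65000}$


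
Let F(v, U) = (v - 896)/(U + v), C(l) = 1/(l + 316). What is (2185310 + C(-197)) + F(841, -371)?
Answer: 24444876445/11186 ≈ 2.1853e+6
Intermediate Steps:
C(l) = 1/(316 + l)
F(v, U) = (-896 + v)/(U + v)
(2185310 + C(-197)) + F(841, -371) = (2185310 + 1/(316 - 197)) + (-896 + 841)/(-371 + 841) = (2185310 + 1/119) - 55/470 = (2185310 + 1/119) + (1/470)*(-55) = 260051891/119 - 11/94 = 24444876445/11186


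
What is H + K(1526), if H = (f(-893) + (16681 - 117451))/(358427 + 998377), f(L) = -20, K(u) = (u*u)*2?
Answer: 3159556861109/678402 ≈ 4.6574e+6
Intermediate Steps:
K(u) = 2*u² (K(u) = u²*2 = 2*u²)
H = -50395/678402 (H = (-20 + (16681 - 117451))/(358427 + 998377) = (-20 - 100770)/1356804 = -100790*1/1356804 = -50395/678402 ≈ -0.074285)
H + K(1526) = -50395/678402 + 2*1526² = -50395/678402 + 2*2328676 = -50395/678402 + 4657352 = 3159556861109/678402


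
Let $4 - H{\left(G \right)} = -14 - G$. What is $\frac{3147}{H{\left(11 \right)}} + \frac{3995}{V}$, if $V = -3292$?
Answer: $\frac{10244069}{95468} \approx 107.3$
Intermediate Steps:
$H{\left(G \right)} = 18 + G$ ($H{\left(G \right)} = 4 - \left(-14 - G\right) = 4 + \left(14 + G\right) = 18 + G$)
$\frac{3147}{H{\left(11 \right)}} + \frac{3995}{V} = \frac{3147}{18 + 11} + \frac{3995}{-3292} = \frac{3147}{29} + 3995 \left(- \frac{1}{3292}\right) = 3147 \cdot \frac{1}{29} - \frac{3995}{3292} = \frac{3147}{29} - \frac{3995}{3292} = \frac{10244069}{95468}$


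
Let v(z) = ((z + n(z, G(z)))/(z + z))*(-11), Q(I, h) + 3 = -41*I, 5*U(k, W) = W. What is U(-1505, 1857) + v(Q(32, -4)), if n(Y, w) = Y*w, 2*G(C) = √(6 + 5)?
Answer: 3659/10 - 11*√11/4 ≈ 356.78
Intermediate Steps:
U(k, W) = W/5
Q(I, h) = -3 - 41*I
G(C) = √11/2 (G(C) = √(6 + 5)/2 = √11/2)
v(z) = -11*(z + z*√11/2)/(2*z) (v(z) = ((z + z*(√11/2))/(z + z))*(-11) = ((z + z*√11/2)/((2*z)))*(-11) = ((z + z*√11/2)*(1/(2*z)))*(-11) = ((z + z*√11/2)/(2*z))*(-11) = -11*(z + z*√11/2)/(2*z))
U(-1505, 1857) + v(Q(32, -4)) = (⅕)*1857 + (-11/2 - 11*√11/4) = 1857/5 + (-11/2 - 11*√11/4) = 3659/10 - 11*√11/4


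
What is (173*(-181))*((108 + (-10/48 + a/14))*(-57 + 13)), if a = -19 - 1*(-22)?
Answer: 6249918235/42 ≈ 1.4881e+8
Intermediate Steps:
a = 3 (a = -19 + 22 = 3)
(173*(-181))*((108 + (-10/48 + a/14))*(-57 + 13)) = (173*(-181))*((108 + (-10/48 + 3/14))*(-57 + 13)) = -31313*(108 + (-10*1/48 + 3*(1/14)))*(-44) = -31313*(108 + (-5/24 + 3/14))*(-44) = -31313*(108 + 1/168)*(-44) = -568174385*(-44)/168 = -31313*(-199595/42) = 6249918235/42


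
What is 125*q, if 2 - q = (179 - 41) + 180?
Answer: -39500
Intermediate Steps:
q = -316 (q = 2 - ((179 - 41) + 180) = 2 - (138 + 180) = 2 - 1*318 = 2 - 318 = -316)
125*q = 125*(-316) = -39500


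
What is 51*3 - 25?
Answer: 128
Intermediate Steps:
51*3 - 25 = 153 - 25 = 128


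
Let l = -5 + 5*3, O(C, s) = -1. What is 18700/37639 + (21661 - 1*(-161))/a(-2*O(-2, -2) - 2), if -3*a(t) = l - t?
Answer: -1231943887/188195 ≈ -6546.1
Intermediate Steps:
l = 10 (l = -5 + 15 = 10)
a(t) = -10/3 + t/3 (a(t) = -(10 - t)/3 = -10/3 + t/3)
18700/37639 + (21661 - 1*(-161))/a(-2*O(-2, -2) - 2) = 18700/37639 + (21661 - 1*(-161))/(-10/3 + (-2*(-1) - 2)/3) = 18700*(1/37639) + (21661 + 161)/(-10/3 + (2 - 2)/3) = 18700/37639 + 21822/(-10/3 + (⅓)*0) = 18700/37639 + 21822/(-10/3 + 0) = 18700/37639 + 21822/(-10/3) = 18700/37639 + 21822*(-3/10) = 18700/37639 - 32733/5 = -1231943887/188195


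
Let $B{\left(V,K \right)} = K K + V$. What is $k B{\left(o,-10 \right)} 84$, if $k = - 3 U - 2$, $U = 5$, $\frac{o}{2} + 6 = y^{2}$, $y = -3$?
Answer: $-151368$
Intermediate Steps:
$o = 6$ ($o = -12 + 2 \left(-3\right)^{2} = -12 + 2 \cdot 9 = -12 + 18 = 6$)
$k = -17$ ($k = \left(-3\right) 5 - 2 = -15 - 2 = -17$)
$B{\left(V,K \right)} = V + K^{2}$ ($B{\left(V,K \right)} = K^{2} + V = V + K^{2}$)
$k B{\left(o,-10 \right)} 84 = - 17 \left(6 + \left(-10\right)^{2}\right) 84 = - 17 \left(6 + 100\right) 84 = \left(-17\right) 106 \cdot 84 = \left(-1802\right) 84 = -151368$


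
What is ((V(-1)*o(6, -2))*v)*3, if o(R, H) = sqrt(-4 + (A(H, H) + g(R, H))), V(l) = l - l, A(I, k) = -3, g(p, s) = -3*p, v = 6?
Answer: 0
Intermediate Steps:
V(l) = 0
o(R, H) = sqrt(-7 - 3*R) (o(R, H) = sqrt(-4 + (-3 - 3*R)) = sqrt(-7 - 3*R))
((V(-1)*o(6, -2))*v)*3 = ((0*sqrt(-7 - 3*6))*6)*3 = ((0*sqrt(-7 - 18))*6)*3 = ((0*sqrt(-25))*6)*3 = ((0*(5*I))*6)*3 = (0*6)*3 = 0*3 = 0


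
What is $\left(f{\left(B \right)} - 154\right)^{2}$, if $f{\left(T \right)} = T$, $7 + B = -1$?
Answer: $26244$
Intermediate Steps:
$B = -8$ ($B = -7 - 1 = -8$)
$\left(f{\left(B \right)} - 154\right)^{2} = \left(-8 - 154\right)^{2} = \left(-162\right)^{2} = 26244$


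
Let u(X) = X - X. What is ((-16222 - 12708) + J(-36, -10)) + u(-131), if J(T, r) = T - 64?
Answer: -29030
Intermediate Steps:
u(X) = 0
J(T, r) = -64 + T
((-16222 - 12708) + J(-36, -10)) + u(-131) = ((-16222 - 12708) + (-64 - 36)) + 0 = (-28930 - 100) + 0 = -29030 + 0 = -29030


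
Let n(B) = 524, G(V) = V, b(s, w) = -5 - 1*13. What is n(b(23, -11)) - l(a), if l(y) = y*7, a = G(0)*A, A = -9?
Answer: 524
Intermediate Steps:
b(s, w) = -18 (b(s, w) = -5 - 13 = -18)
a = 0 (a = 0*(-9) = 0)
l(y) = 7*y
n(b(23, -11)) - l(a) = 524 - 7*0 = 524 - 1*0 = 524 + 0 = 524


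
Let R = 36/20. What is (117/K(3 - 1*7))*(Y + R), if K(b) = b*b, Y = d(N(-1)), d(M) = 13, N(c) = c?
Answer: 4329/40 ≈ 108.22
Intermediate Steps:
Y = 13
K(b) = b**2
R = 9/5 (R = 36*(1/20) = 9/5 ≈ 1.8000)
(117/K(3 - 1*7))*(Y + R) = (117/((3 - 1*7)**2))*(13 + 9/5) = (117/((3 - 7)**2))*(74/5) = (117/((-4)**2))*(74/5) = (117/16)*(74/5) = 4329/40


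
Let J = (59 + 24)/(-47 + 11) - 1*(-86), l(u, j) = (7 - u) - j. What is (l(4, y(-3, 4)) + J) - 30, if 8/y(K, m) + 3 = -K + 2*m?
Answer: 2005/36 ≈ 55.694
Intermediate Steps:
y(K, m) = 8/(-3 - K + 2*m) (y(K, m) = 8/(-3 + (-K + 2*m)) = 8/(-3 - K + 2*m))
l(u, j) = 7 - j - u
J = 3013/36 (J = 83/(-36) + 86 = 83*(-1/36) + 86 = -83/36 + 86 = 3013/36 ≈ 83.694)
(l(4, y(-3, 4)) + J) - 30 = ((7 - 8/(-3 - 1*(-3) + 2*4) - 1*4) + 3013/36) - 30 = ((7 - 8/(-3 + 3 + 8) - 4) + 3013/36) - 30 = ((7 - 8/8 - 4) + 3013/36) - 30 = ((7 - 1*1 - 4) + 3013/36) - 30 = ((7 - 1 - 4) + 3013/36) - 30 = (2 + 3013/36) - 30 = 3085/36 - 30 = 2005/36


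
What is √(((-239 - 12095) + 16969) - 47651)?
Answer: 2*I*√10754 ≈ 207.4*I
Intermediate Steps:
√(((-239 - 12095) + 16969) - 47651) = √((-12334 + 16969) - 47651) = √(4635 - 47651) = √(-43016) = 2*I*√10754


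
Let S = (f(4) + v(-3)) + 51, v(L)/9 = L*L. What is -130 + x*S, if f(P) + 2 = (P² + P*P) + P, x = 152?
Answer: 25102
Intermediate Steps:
v(L) = 9*L² (v(L) = 9*(L*L) = 9*L²)
f(P) = -2 + P + 2*P² (f(P) = -2 + ((P² + P*P) + P) = -2 + ((P² + P²) + P) = -2 + (2*P² + P) = -2 + (P + 2*P²) = -2 + P + 2*P²)
S = 166 (S = ((-2 + 4 + 2*4²) + 9*(-3)²) + 51 = ((-2 + 4 + 2*16) + 9*9) + 51 = ((-2 + 4 + 32) + 81) + 51 = (34 + 81) + 51 = 115 + 51 = 166)
-130 + x*S = -130 + 152*166 = -130 + 25232 = 25102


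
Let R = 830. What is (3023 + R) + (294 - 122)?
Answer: 4025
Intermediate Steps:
(3023 + R) + (294 - 122) = (3023 + 830) + (294 - 122) = 3853 + 172 = 4025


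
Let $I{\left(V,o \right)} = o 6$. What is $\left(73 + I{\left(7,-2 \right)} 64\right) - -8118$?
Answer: $7423$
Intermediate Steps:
$I{\left(V,o \right)} = 6 o$
$\left(73 + I{\left(7,-2 \right)} 64\right) - -8118 = \left(73 + 6 \left(-2\right) 64\right) - -8118 = \left(73 - 768\right) + 8118 = -695 + 8118 = 7423$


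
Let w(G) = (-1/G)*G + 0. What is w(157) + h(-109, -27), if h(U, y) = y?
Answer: -28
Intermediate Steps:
w(G) = -1 (w(G) = -1 + 0 = -1)
w(157) + h(-109, -27) = -1 - 27 = -28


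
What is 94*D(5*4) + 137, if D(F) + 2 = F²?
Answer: 37549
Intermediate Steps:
D(F) = -2 + F²
94*D(5*4) + 137 = 94*(-2 + (5*4)²) + 137 = 94*(-2 + 20²) + 137 = 94*(-2 + 400) + 137 = 94*398 + 137 = 37412 + 137 = 37549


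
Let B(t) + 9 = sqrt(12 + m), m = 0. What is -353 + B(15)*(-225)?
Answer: 1672 - 450*sqrt(3) ≈ 892.58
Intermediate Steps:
B(t) = -9 + 2*sqrt(3) (B(t) = -9 + sqrt(12 + 0) = -9 + sqrt(12) = -9 + 2*sqrt(3))
-353 + B(15)*(-225) = -353 + (-9 + 2*sqrt(3))*(-225) = -353 + (2025 - 450*sqrt(3)) = 1672 - 450*sqrt(3)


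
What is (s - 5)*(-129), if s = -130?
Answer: 17415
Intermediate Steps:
(s - 5)*(-129) = (-130 - 5)*(-129) = -135*(-129) = 17415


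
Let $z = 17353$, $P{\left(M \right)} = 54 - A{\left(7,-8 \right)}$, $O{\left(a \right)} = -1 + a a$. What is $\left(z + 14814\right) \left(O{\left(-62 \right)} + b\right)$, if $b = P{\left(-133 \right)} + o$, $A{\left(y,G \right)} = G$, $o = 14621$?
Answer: $595925842$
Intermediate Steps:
$O{\left(a \right)} = -1 + a^{2}$
$P{\left(M \right)} = 62$ ($P{\left(M \right)} = 54 - -8 = 54 + 8 = 62$)
$b = 14683$ ($b = 62 + 14621 = 14683$)
$\left(z + 14814\right) \left(O{\left(-62 \right)} + b\right) = \left(17353 + 14814\right) \left(\left(-1 + \left(-62\right)^{2}\right) + 14683\right) = 32167 \left(\left(-1 + 3844\right) + 14683\right) = 32167 \left(3843 + 14683\right) = 32167 \cdot 18526 = 595925842$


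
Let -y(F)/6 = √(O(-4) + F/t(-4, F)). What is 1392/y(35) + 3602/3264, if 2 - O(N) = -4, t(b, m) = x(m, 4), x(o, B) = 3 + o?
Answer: 1801/1632 - 232*√9994/263 ≈ -87.083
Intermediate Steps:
t(b, m) = 3 + m
O(N) = 6 (O(N) = 2 - 1*(-4) = 2 + 4 = 6)
y(F) = -6*√(6 + F/(3 + F))
1392/y(35) + 3602/3264 = 1392/((-6*√(18 + 7*35)/√(3 + 35))) + 3602/3264 = 1392/((-6*√38*√(18 + 245)/38)) + 3602*(1/3264) = 1392/((-6*√9994/38)) + 1801/1632 = 1392/((-3*√9994/19)) + 1801/1632 = 1392*(-√9994/1578) + 1801/1632 = -232*√9994/263 + 1801/1632 = 1801/1632 - 232*√9994/263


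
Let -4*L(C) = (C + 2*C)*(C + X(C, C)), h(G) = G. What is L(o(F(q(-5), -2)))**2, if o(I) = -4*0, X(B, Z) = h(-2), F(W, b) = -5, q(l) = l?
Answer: 0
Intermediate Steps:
X(B, Z) = -2
o(I) = 0
L(C) = -3*C*(-2 + C)/4 (L(C) = -(C + 2*C)*(C - 2)/4 = -3*C*(-2 + C)/4)
L(o(F(q(-5), -2)))**2 = ((3/4)*0*(2 - 1*0))**2 = ((3/4)*0*(2 + 0))**2 = ((3/4)*0*2)**2 = 0**2 = 0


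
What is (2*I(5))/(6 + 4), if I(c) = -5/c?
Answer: -1/5 ≈ -0.20000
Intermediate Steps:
(2*I(5))/(6 + 4) = (2*(-5/5))/(6 + 4) = (2*(-5*1/5))/10 = (2*(-1))*(1/10) = -2*1/10 = -1/5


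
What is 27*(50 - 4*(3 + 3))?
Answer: 702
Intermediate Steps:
27*(50 - 4*(3 + 3)) = 27*(50 - 4*6) = 27*(50 - 24) = 27*26 = 702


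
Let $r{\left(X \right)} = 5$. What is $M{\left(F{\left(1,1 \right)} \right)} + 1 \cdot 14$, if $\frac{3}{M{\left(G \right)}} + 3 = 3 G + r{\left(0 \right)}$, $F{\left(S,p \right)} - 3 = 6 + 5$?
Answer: $\frac{619}{44} \approx 14.068$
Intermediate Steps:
$F{\left(S,p \right)} = 14$ ($F{\left(S,p \right)} = 3 + \left(6 + 5\right) = 3 + 11 = 14$)
$M{\left(G \right)} = \frac{3}{2 + 3 G}$ ($M{\left(G \right)} = \frac{3}{-3 + \left(3 G + 5\right)} = \frac{3}{-3 + \left(5 + 3 G\right)} = \frac{3}{2 + 3 G}$)
$M{\left(F{\left(1,1 \right)} \right)} + 1 \cdot 14 = \frac{3}{2 + 3 \cdot 14} + 1 \cdot 14 = \frac{3}{2 + 42} + 14 = \frac{3}{44} + 14 = \frac{619}{44}$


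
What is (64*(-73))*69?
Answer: -322368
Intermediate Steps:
(64*(-73))*69 = -4672*69 = -322368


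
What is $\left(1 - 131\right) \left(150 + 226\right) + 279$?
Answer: $-48601$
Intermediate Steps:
$\left(1 - 131\right) \left(150 + 226\right) + 279 = \left(1 - 131\right) 376 + 279 = \left(-130\right) 376 + 279 = -48880 + 279 = -48601$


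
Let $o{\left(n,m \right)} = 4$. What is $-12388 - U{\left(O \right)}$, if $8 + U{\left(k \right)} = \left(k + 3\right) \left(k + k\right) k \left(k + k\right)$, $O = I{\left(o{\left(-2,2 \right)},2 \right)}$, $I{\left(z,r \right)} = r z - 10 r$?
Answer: $-74588$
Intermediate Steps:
$I{\left(z,r \right)} = - 10 r + r z$
$O = -12$ ($O = 2 \left(-10 + 4\right) = 2 \left(-6\right) = -12$)
$U{\left(k \right)} = -8 + 4 k^{3} \left(3 + k\right)$ ($U{\left(k \right)} = -8 + \left(k + 3\right) \left(k + k\right) k \left(k + k\right) = -8 + \left(3 + k\right) 2 k k 2 k = -8 + 2 k \left(3 + k\right) k 2 k = -8 + 2 k^{2} \left(3 + k\right) 2 k = -8 + 4 k^{3} \left(3 + k\right)$)
$-12388 - U{\left(O \right)} = -12388 - \left(-8 + 4 \left(-12\right)^{4} + 12 \left(-12\right)^{3}\right) = -12388 - \left(-8 + 4 \cdot 20736 + 12 \left(-1728\right)\right) = -12388 - \left(-8 + 82944 - 20736\right) = -12388 - 62200 = -74588$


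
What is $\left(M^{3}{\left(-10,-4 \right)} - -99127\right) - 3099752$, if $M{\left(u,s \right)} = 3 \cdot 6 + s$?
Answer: $-2997881$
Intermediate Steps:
$M{\left(u,s \right)} = 18 + s$
$\left(M^{3}{\left(-10,-4 \right)} - -99127\right) - 3099752 = \left(\left(18 - 4\right)^{3} - -99127\right) - 3099752 = \left(14^{3} - -99127\right) - 3099752 = \left(2744 + \left(-330885 + 430012\right)\right) - 3099752 = \left(2744 + 99127\right) - 3099752 = 101871 - 3099752 = -2997881$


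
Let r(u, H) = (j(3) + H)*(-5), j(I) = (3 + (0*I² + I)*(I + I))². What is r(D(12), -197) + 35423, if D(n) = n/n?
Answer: 34203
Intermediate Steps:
D(n) = 1
j(I) = (3 + 2*I²)² (j(I) = (3 + (0 + I)*(2*I))² = (3 + I*(2*I))² = (3 + 2*I²)²)
r(u, H) = -2205 - 5*H (r(u, H) = ((3 + 2*3²)² + H)*(-5) = ((3 + 2*9)² + H)*(-5) = ((3 + 18)² + H)*(-5) = (21² + H)*(-5) = (441 + H)*(-5) = -2205 - 5*H)
r(D(12), -197) + 35423 = (-2205 - 5*(-197)) + 35423 = (-2205 + 985) + 35423 = -1220 + 35423 = 34203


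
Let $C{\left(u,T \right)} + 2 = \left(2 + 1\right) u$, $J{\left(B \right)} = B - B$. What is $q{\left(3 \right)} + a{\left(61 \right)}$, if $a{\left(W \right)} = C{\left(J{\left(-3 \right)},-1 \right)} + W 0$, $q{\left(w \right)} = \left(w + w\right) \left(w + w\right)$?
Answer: $34$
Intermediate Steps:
$J{\left(B \right)} = 0$
$q{\left(w \right)} = 4 w^{2}$ ($q{\left(w \right)} = 2 w 2 w = 4 w^{2}$)
$C{\left(u,T \right)} = -2 + 3 u$ ($C{\left(u,T \right)} = -2 + \left(2 + 1\right) u = -2 + 3 u$)
$a{\left(W \right)} = -2$ ($a{\left(W \right)} = \left(-2 + 3 \cdot 0\right) + W 0 = \left(-2 + 0\right) + 0 = -2 + 0 = -2$)
$q{\left(3 \right)} + a{\left(61 \right)} = 4 \cdot 3^{2} - 2 = 4 \cdot 9 - 2 = 36 - 2 = 34$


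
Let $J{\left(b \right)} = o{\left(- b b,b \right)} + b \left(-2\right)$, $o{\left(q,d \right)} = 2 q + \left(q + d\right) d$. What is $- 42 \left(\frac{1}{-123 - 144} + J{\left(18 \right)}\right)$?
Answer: $\frac{23145710}{89} \approx 2.6006 \cdot 10^{5}$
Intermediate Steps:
$o{\left(q,d \right)} = 2 q + d \left(d + q\right)$ ($o{\left(q,d \right)} = 2 q + \left(d + q\right) d = 2 q + d \left(d + q\right)$)
$J{\left(b \right)} = - b^{2} - b^{3} - 2 b$ ($J{\left(b \right)} = \left(b^{2} + 2 - b b + b - b b\right) + b \left(-2\right) = \left(b^{2} + 2 \left(- b^{2}\right) + b \left(- b^{2}\right)\right) - 2 b = \left(b^{2} - 2 b^{2} - b^{3}\right) - 2 b = \left(- b^{2} - b^{3}\right) - 2 b = - b^{2} - b^{3} - 2 b$)
$- 42 \left(\frac{1}{-123 - 144} + J{\left(18 \right)}\right) = - 42 \left(\frac{1}{-123 - 144} + 18 \left(-2 - 18 - 18^{2}\right)\right) = - 42 \left(\frac{1}{-267} + 18 \left(-2 - 18 - 324\right)\right) = - 42 \left(- \frac{1}{267} + 18 \left(-2 - 18 - 324\right)\right) = - 42 \left(- \frac{1}{267} + 18 \left(-344\right)\right) = - 42 \left(- \frac{1}{267} - 6192\right) = \left(-42\right) \left(- \frac{1653265}{267}\right) = \frac{23145710}{89}$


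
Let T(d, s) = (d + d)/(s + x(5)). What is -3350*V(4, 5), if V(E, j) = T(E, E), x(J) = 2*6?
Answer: -1675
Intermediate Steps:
x(J) = 12
T(d, s) = 2*d/(12 + s) (T(d, s) = (d + d)/(s + 12) = (2*d)/(12 + s) = 2*d/(12 + s))
V(E, j) = 2*E/(12 + E)
-3350*V(4, 5) = -6700*4/(12 + 4) = -6700*4/16 = -3350*½ = -1675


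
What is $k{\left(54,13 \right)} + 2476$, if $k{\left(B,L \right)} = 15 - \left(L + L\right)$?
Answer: $2465$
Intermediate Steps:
$k{\left(B,L \right)} = 15 - 2 L$
$k{\left(54,13 \right)} + 2476 = \left(15 - 26\right) + 2476 = -11 + 2476 = 2465$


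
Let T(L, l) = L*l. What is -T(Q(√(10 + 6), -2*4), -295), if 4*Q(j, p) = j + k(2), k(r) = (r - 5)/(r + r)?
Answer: 3835/16 ≈ 239.69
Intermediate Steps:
k(r) = (-5 + r)/(2*r) (k(r) = (-5 + r)/((2*r)) = (-5 + r)*(1/(2*r)) = (-5 + r)/(2*r))
Q(j, p) = -3/16 + j/4 (Q(j, p) = (j + (½)*(-5 + 2)/2)/4 = (j + (½)*(½)*(-3))/4 = (j - ¾)/4 = (-¾ + j)/4 = -3/16 + j/4)
-T(Q(√(10 + 6), -2*4), -295) = -(-3/16 + √(10 + 6)/4)*(-295) = -(-3/16 + √16/4)*(-295) = -(-3/16 + (¼)*4)*(-295) = -(-3/16 + 1)*(-295) = -13*(-295)/16 = -1*(-3835/16) = 3835/16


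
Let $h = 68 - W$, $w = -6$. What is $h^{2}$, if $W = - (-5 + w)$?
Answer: $3249$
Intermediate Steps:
$W = 11$ ($W = - (-5 - 6) = \left(-1\right) \left(-11\right) = 11$)
$h = 57$ ($h = 68 - 11 = 57$)
$h^{2} = 57^{2} = 3249$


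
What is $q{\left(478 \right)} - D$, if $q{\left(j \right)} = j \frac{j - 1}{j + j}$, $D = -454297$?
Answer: $\frac{909071}{2} \approx 4.5454 \cdot 10^{5}$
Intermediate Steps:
$q{\left(j \right)} = - \frac{1}{2} + \frac{j}{2}$ ($q{\left(j \right)} = j \frac{-1 + j}{2 j} = - \frac{1}{2} + \frac{j}{2}$)
$q{\left(478 \right)} - D = \left(- \frac{1}{2} + \frac{1}{2} \cdot 478\right) - -454297 = \left(- \frac{1}{2} + 239\right) + 454297 = \frac{477}{2} + 454297 = \frac{909071}{2}$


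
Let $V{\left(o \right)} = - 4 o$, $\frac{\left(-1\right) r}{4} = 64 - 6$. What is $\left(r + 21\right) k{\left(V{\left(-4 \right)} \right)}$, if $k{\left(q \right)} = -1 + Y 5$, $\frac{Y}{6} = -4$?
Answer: $25531$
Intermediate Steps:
$Y = -24$ ($Y = 6 \left(-4\right) = -24$)
$r = -232$ ($r = - 4 \left(64 - 6\right) = \left(-4\right) 58 = -232$)
$k{\left(q \right)} = -121$ ($k{\left(q \right)} = -1 - 120 = -121$)
$\left(r + 21\right) k{\left(V{\left(-4 \right)} \right)} = \left(-232 + 21\right) \left(-121\right) = \left(-211\right) \left(-121\right) = 25531$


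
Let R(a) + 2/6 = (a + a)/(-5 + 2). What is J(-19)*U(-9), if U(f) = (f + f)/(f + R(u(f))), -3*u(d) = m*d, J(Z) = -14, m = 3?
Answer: -378/23 ≈ -16.435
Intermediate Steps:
u(d) = -d
R(a) = -⅓ - 2*a/3 (R(a) = -⅓ + (a + a)/(-5 + 2) = -⅓ + (2*a)/(-3) = -⅓ + (2*a)*(-⅓) = -⅓ - 2*a/3)
U(f) = 2*f/(-⅓ + 5*f/3) (U(f) = (f + f)/(f + (-⅓ - (-2)*f/3)) = (2*f)/(f + (-⅓ + 2*f/3)) = (2*f)/(-⅓ + 5*f/3) = 2*f/(-⅓ + 5*f/3))
J(-19)*U(-9) = -84*(-9)/(-1 + 5*(-9)) = -84*(-9)/(-1 - 45) = -84*(-9)/(-46) = -84*(-9)*(-1)/46 = -14*27/23 = -378/23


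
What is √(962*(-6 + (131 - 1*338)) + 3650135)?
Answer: √3445229 ≈ 1856.1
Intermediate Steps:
√(962*(-6 + (131 - 1*338)) + 3650135) = √(962*(-6 + (131 - 338)) + 3650135) = √(962*(-6 - 207) + 3650135) = √(962*(-213) + 3650135) = √(-204906 + 3650135) = √3445229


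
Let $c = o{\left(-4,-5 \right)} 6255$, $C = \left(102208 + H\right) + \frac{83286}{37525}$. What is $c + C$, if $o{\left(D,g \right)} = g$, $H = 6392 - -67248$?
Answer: $\frac{5425185111}{37525} \approx 1.4458 \cdot 10^{5}$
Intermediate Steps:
$H = 73640$ ($H = 6392 + 67248 = 73640$)
$C = \frac{6598779486}{37525}$ ($C = \left(102208 + 73640\right) + \frac{83286}{37525} = 175848 + 83286 \cdot \frac{1}{37525} = 175848 + \frac{83286}{37525} = \frac{6598779486}{37525} \approx 1.7585 \cdot 10^{5}$)
$c = -31275$ ($c = \left(-5\right) 6255 = -31275$)
$c + C = -31275 + \frac{6598779486}{37525} = \frac{5425185111}{37525}$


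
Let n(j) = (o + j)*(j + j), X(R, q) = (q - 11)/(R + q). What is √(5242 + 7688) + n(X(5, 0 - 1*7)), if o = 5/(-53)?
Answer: 8496/53 + √12930 ≈ 274.01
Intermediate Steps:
o = -5/53 (o = 5*(-1/53) = -5/53 ≈ -0.094340)
X(R, q) = (-11 + q)/(R + q)
n(j) = 2*j*(-5/53 + j) (n(j) = (-5/53 + j)*(j + j) = (-5/53 + j)*(2*j) = 2*j*(-5/53 + j))
√(5242 + 7688) + n(X(5, 0 - 1*7)) = √(5242 + 7688) + 2*((-11 + (0 - 1*7))/(5 + (0 - 1*7)))*(-5 + 53*((-11 + (0 - 1*7))/(5 + (0 - 1*7))))/53 = √12930 + 2*((-11 + (0 - 7))/(5 + (0 - 7)))*(-5 + 53*((-11 + (0 - 7))/(5 + (0 - 7))))/53 = √12930 + 2*((-11 - 7)/(5 - 7))*(-5 + 53*((-11 - 7)/(5 - 7)))/53 = √12930 + 2*(-18/(-2))*(-5 + 53*(-18/(-2)))/53 = √12930 + 2*(-½*(-18))*(-5 + 53*(-½*(-18)))/53 = √12930 + (2/53)*9*(-5 + 53*9) = √12930 + (2/53)*9*(-5 + 477) = √12930 + (2/53)*9*472 = √12930 + 8496/53 = 8496/53 + √12930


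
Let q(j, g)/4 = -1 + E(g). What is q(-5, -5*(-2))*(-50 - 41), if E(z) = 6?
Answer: -1820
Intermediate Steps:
q(j, g) = 20 (q(j, g) = 4*(-1 + 6) = 4*5 = 20)
q(-5, -5*(-2))*(-50 - 41) = 20*(-50 - 41) = 20*(-91) = -1820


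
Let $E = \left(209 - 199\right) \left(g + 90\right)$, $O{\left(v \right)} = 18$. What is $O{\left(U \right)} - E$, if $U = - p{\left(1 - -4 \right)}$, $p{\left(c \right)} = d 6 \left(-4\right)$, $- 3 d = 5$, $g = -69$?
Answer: $-192$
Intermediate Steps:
$d = - \frac{5}{3}$ ($d = \left(- \frac{1}{3}\right) 5 = - \frac{5}{3} \approx -1.6667$)
$p{\left(c \right)} = 40$ ($p{\left(c \right)} = \left(- \frac{5}{3}\right) 6 \left(-4\right) = \left(-10\right) \left(-4\right) = 40$)
$U = -40$ ($U = \left(-1\right) 40 = -40$)
$E = 210$ ($E = \left(209 - 199\right) \left(-69 + 90\right) = 10 \cdot 21 = 210$)
$O{\left(U \right)} - E = 18 - 210 = -192$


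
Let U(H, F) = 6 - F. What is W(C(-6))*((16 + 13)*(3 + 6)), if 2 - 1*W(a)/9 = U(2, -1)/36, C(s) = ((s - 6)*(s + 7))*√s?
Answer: 16965/4 ≈ 4241.3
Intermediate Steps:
C(s) = √s*(-6 + s)*(7 + s) (C(s) = ((-6 + s)*(7 + s))*√s = √s*(-6 + s)*(7 + s))
W(a) = 65/4 (W(a) = 18 - 9*(6 - 1*(-1))/36 = 18 - 9*(6 + 1)/36 = 18 - 63/36 = 18 - 9*7/36 = 18 - 7/4 = 65/4)
W(C(-6))*((16 + 13)*(3 + 6)) = 65*((16 + 13)*(3 + 6))/4 = 65*(29*9)/4 = (65/4)*261 = 16965/4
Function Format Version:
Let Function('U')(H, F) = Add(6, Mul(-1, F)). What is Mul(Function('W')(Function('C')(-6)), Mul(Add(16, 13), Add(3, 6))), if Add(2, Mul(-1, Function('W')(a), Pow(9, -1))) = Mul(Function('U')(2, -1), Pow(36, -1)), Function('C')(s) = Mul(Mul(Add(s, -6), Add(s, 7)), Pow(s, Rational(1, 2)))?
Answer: Rational(16965, 4) ≈ 4241.3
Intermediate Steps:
Function('C')(s) = Mul(Pow(s, Rational(1, 2)), Add(-6, s), Add(7, s)) (Function('C')(s) = Mul(Mul(Add(-6, s), Add(7, s)), Pow(s, Rational(1, 2))) = Mul(Pow(s, Rational(1, 2)), Add(-6, s), Add(7, s)))
Function('W')(a) = Rational(65, 4) (Function('W')(a) = Add(18, Mul(-9, Mul(Add(6, Mul(-1, -1)), Pow(36, -1)))) = Add(18, Mul(-9, Mul(Add(6, 1), Rational(1, 36)))) = Add(18, Mul(-9, Mul(7, Rational(1, 36)))) = Add(18, Mul(-9, Rational(7, 36))) = Add(18, Rational(-7, 4)) = Rational(65, 4))
Mul(Function('W')(Function('C')(-6)), Mul(Add(16, 13), Add(3, 6))) = Mul(Rational(65, 4), Mul(Add(16, 13), Add(3, 6))) = Mul(Rational(65, 4), Mul(29, 9)) = Mul(Rational(65, 4), 261) = Rational(16965, 4)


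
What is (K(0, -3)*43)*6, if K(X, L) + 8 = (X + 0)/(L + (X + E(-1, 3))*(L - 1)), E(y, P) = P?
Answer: -2064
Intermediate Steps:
K(X, L) = -8 + X/(L + (-1 + L)*(3 + X)) (K(X, L) = -8 + (X + 0)/(L + (X + 3)*(L - 1)) = -8 + X/(L + (3 + X)*(-1 + L)) = -8 + X/(L + (-1 + L)*(3 + X)))
(K(0, -3)*43)*6 = (((24 - 32*(-3) + 9*0 - 8*(-3)*0)/(-3 - 1*0 + 4*(-3) - 3*0))*43)*6 = (((24 + 96 + 0 + 0)/(-3 + 0 - 12 + 0))*43)*6 = ((120/(-15))*43)*6 = (-1/15*120*43)*6 = -8*43*6 = -344*6 = -2064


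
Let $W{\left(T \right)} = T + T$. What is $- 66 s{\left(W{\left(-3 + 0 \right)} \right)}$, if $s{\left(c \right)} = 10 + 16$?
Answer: $-1716$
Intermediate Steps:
$W{\left(T \right)} = 2 T$
$s{\left(c \right)} = 26$
$- 66 s{\left(W{\left(-3 + 0 \right)} \right)} = \left(-66\right) 26 = -1716$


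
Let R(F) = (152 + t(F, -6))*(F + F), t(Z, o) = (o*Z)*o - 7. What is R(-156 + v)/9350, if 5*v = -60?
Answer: 991704/4675 ≈ 212.13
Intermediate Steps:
v = -12 (v = (⅕)*(-60) = -12)
t(Z, o) = -7 + Z*o² (t(Z, o) = (Z*o)*o - 7 = Z*o² - 7 = -7 + Z*o²)
R(F) = 2*F*(145 + 36*F) (R(F) = (152 + (-7 + F*(-6)²))*(F + F) = (152 + (-7 + F*36))*(2*F) = (152 + (-7 + 36*F))*(2*F) = (145 + 36*F)*(2*F) = 2*F*(145 + 36*F))
R(-156 + v)/9350 = (2*(-156 - 12)*(145 + 36*(-156 - 12)))/9350 = (2*(-168)*(145 + 36*(-168)))*(1/9350) = (2*(-168)*(145 - 6048))*(1/9350) = (2*(-168)*(-5903))*(1/9350) = 1983408*(1/9350) = 991704/4675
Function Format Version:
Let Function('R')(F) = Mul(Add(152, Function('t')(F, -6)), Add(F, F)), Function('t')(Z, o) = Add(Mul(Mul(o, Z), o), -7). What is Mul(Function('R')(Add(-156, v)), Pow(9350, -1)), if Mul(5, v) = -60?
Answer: Rational(991704, 4675) ≈ 212.13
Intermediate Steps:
v = -12 (v = Mul(Rational(1, 5), -60) = -12)
Function('t')(Z, o) = Add(-7, Mul(Z, Pow(o, 2))) (Function('t')(Z, o) = Add(Mul(Mul(Z, o), o), -7) = Add(Mul(Z, Pow(o, 2)), -7) = Add(-7, Mul(Z, Pow(o, 2))))
Function('R')(F) = Mul(2, F, Add(145, Mul(36, F))) (Function('R')(F) = Mul(Add(152, Add(-7, Mul(F, Pow(-6, 2)))), Add(F, F)) = Mul(Add(152, Add(-7, Mul(F, 36))), Mul(2, F)) = Mul(Add(152, Add(-7, Mul(36, F))), Mul(2, F)) = Mul(Add(145, Mul(36, F)), Mul(2, F)) = Mul(2, F, Add(145, Mul(36, F))))
Mul(Function('R')(Add(-156, v)), Pow(9350, -1)) = Mul(Mul(2, Add(-156, -12), Add(145, Mul(36, Add(-156, -12)))), Pow(9350, -1)) = Mul(Mul(2, -168, Add(145, Mul(36, -168))), Rational(1, 9350)) = Mul(Mul(2, -168, Add(145, -6048)), Rational(1, 9350)) = Mul(Mul(2, -168, -5903), Rational(1, 9350)) = Mul(1983408, Rational(1, 9350)) = Rational(991704, 4675)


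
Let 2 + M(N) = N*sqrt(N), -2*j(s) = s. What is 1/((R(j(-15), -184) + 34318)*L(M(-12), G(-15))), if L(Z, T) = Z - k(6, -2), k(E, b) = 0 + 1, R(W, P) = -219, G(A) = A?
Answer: I/(102297*(-I + 8*sqrt(3))) ≈ -5.065e-8 + 7.0183e-7*I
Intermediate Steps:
j(s) = -s/2
k(E, b) = 1
M(N) = -2 + N**(3/2) (M(N) = -2 + N*sqrt(N) = -2 + N**(3/2))
L(Z, T) = -1 + Z (L(Z, T) = Z - 1*1 = Z - 1 = -1 + Z)
1/((R(j(-15), -184) + 34318)*L(M(-12), G(-15))) = 1/((-219 + 34318)*(-1 + (-2 + (-12)**(3/2)))) = 1/(34099*(-1 + (-2 - 24*I*sqrt(3)))) = 1/(34099*(-3 - 24*I*sqrt(3)))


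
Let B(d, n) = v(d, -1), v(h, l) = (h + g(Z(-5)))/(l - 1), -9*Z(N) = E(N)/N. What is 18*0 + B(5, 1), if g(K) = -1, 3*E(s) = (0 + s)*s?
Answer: -2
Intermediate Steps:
E(s) = s²/3 (E(s) = ((0 + s)*s)/3 = (s*s)/3 = s²/3)
Z(N) = -N/27 (Z(N) = -N²/3/(9*N) = -N/27)
v(h, l) = (-1 + h)/(-1 + l) (v(h, l) = (h - 1)/(l - 1) = (-1 + h)/(-1 + l))
B(d, n) = ½ - d/2 (B(d, n) = (-1 + d)/(-1 - 1) = (-1 + d)/(-2) = -(-1 + d)/2 = ½ - d/2)
18*0 + B(5, 1) = 18*0 + (½ - ½*5) = 0 + (½ - 5/2) = 0 - 2 = -2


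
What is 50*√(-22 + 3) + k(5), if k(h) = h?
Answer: 5 + 50*I*√19 ≈ 5.0 + 217.95*I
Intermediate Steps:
50*√(-22 + 3) + k(5) = 50*√(-22 + 3) + 5 = 50*√(-19) + 5 = 50*(I*√19) + 5 = 50*I*√19 + 5 = 5 + 50*I*√19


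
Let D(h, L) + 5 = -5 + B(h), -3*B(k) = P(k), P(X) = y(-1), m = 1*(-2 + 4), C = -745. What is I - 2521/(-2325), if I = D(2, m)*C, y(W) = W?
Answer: 5582132/775 ≈ 7202.8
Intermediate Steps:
m = 2 (m = 1*2 = 2)
P(X) = -1
B(k) = ⅓ (B(k) = -⅓*(-1) = ⅓)
D(h, L) = -29/3 (D(h, L) = -5 + (-5 + ⅓) = -5 - 14/3 = -29/3)
I = 21605/3 (I = -29/3*(-745) = 21605/3 ≈ 7201.7)
I - 2521/(-2325) = 21605/3 - 2521/(-2325) = 21605/3 - 2521*(-1/2325) = 21605/3 + 2521/2325 = 5582132/775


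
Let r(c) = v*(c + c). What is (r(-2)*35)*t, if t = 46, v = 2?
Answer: -12880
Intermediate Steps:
r(c) = 4*c (r(c) = 2*(c + c) = 2*(2*c) = 4*c)
(r(-2)*35)*t = ((4*(-2))*35)*46 = -8*35*46 = -280*46 = -12880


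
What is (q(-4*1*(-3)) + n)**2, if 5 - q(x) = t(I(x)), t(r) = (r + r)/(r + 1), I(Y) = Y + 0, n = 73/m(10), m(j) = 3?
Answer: 1149184/1521 ≈ 755.54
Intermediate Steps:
n = 73/3 ≈ 24.333
I(Y) = Y
t(r) = 2*r/(1 + r) (t(r) = (2*r)/(1 + r) = 2*r/(1 + r))
q(x) = 5 - 2*x/(1 + x)
(q(-4*1*(-3)) + n)**2 = ((5 + 3*(-4*1*(-3)))/(1 - 4*1*(-3)) + 73/3)**2 = ((5 + 3*(-4*(-3)))/(1 - 4*(-3)) + 73/3)**2 = ((5 + 3*12)/(1 + 12) + 73/3)**2 = ((5 + 36)/13 + 73/3)**2 = ((1/13)*41 + 73/3)**2 = (41/13 + 73/3)**2 = (1072/39)**2 = 1149184/1521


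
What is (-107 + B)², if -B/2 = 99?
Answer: 93025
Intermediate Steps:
B = -198 (B = -2*99 = -198)
(-107 + B)² = (-107 - 198)² = (-305)² = 93025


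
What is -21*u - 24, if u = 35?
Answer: -759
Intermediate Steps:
-21*u - 24 = -21*35 - 24 = -735 - 24 = -759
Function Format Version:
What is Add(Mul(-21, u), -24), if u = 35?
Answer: -759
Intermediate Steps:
Add(Mul(-21, u), -24) = Add(Mul(-21, 35), -24) = Add(-735, -24) = -759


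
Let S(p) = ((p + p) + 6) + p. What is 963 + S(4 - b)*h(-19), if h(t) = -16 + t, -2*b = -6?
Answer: 648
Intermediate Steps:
b = 3 (b = -½*(-6) = 3)
S(p) = 6 + 3*p (S(p) = (2*p + 6) + p = (6 + 2*p) + p = 6 + 3*p)
963 + S(4 - b)*h(-19) = 963 + (6 + 3*(4 - 1*3))*(-16 - 19) = 963 + (6 + 3*(4 - 3))*(-35) = 963 + (6 + 3*1)*(-35) = 963 + (6 + 3)*(-35) = 963 + 9*(-35) = 963 - 315 = 648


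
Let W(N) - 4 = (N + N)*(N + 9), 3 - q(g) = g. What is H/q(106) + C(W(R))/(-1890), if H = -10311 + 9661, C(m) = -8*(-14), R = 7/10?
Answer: 86926/13905 ≈ 6.2514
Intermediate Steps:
q(g) = 3 - g
R = 7/10 (R = 7*(⅒) = 7/10 ≈ 0.70000)
W(N) = 4 + 2*N*(9 + N) (W(N) = 4 + (N + N)*(N + 9) = 4 + (2*N)*(9 + N) = 4 + 2*N*(9 + N))
C(m) = 112
H = -650
H/q(106) + C(W(R))/(-1890) = -650/(3 - 1*106) + 112/(-1890) = -650/(3 - 106) + 112*(-1/1890) = -650/(-103) - 8/135 = -650*(-1/103) - 8/135 = 650/103 - 8/135 = 86926/13905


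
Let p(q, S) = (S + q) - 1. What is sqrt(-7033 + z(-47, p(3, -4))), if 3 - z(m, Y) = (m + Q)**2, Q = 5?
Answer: I*sqrt(8794) ≈ 93.776*I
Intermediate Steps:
p(q, S) = -1 + S + q
z(m, Y) = 3 - (5 + m)**2 (z(m, Y) = 3 - (m + 5)**2 = 3 - (5 + m)**2)
sqrt(-7033 + z(-47, p(3, -4))) = sqrt(-7033 + (3 - (5 - 47)**2)) = sqrt(-7033 + (3 - 1*(-42)**2)) = sqrt(-7033 + (3 - 1*1764)) = sqrt(-7033 + (3 - 1764)) = sqrt(-7033 - 1761) = sqrt(-8794) = I*sqrt(8794)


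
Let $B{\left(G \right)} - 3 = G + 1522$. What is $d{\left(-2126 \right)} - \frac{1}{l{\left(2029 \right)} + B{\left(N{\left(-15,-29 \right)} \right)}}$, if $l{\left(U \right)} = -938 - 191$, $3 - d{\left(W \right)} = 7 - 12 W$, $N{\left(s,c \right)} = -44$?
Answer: $- \frac{8981633}{352} \approx -25516.0$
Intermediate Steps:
$d{\left(W \right)} = -4 + 12 W$ ($d{\left(W \right)} = 3 - \left(7 - 12 W\right) = 3 + \left(-7 + 12 W\right) = -4 + 12 W$)
$l{\left(U \right)} = -1129$ ($l{\left(U \right)} = -938 - 191 = -1129$)
$B{\left(G \right)} = 1525 + G$ ($B{\left(G \right)} = 3 + \left(G + 1522\right) = 3 + \left(1522 + G\right) = 1525 + G$)
$d{\left(-2126 \right)} - \frac{1}{l{\left(2029 \right)} + B{\left(N{\left(-15,-29 \right)} \right)}} = \left(-4 + 12 \left(-2126\right)\right) - \frac{1}{-1129 + \left(1525 - 44\right)} = \left(-4 - 25512\right) - \frac{1}{-1129 + 1481} = -25516 - \frac{1}{352} = - \frac{8981633}{352}$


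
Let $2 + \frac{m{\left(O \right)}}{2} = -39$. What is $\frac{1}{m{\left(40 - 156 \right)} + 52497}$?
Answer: $\frac{1}{52415} \approx 1.9078 \cdot 10^{-5}$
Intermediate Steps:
$m{\left(O \right)} = -82$ ($m{\left(O \right)} = -4 + 2 \left(-39\right) = -4 - 78 = -82$)
$\frac{1}{m{\left(40 - 156 \right)} + 52497} = \frac{1}{-82 + 52497} = \frac{1}{52415}$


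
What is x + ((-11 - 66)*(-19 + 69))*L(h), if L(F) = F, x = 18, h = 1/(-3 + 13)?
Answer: -367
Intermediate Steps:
h = 1/10 ≈ 0.10000
x + ((-11 - 66)*(-19 + 69))*L(h) = 18 + ((-11 - 66)*(-19 + 69))*(1/10) = 18 - 77*50*(1/10) = 18 - 3850*1/10 = 18 - 385 = -367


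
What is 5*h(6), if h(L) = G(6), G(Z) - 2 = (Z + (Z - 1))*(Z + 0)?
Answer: 340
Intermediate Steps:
G(Z) = 2 + Z*(-1 + 2*Z) (G(Z) = 2 + (Z + (Z - 1))*(Z + 0) = 2 + (Z + (-1 + Z))*Z = 2 + (-1 + 2*Z)*Z = 2 + Z*(-1 + 2*Z))
h(L) = 68 (h(L) = 2 - 1*6 + 2*6**2 = 2 - 6 + 2*36 = 2 - 6 + 72 = 68)
5*h(6) = 5*68 = 340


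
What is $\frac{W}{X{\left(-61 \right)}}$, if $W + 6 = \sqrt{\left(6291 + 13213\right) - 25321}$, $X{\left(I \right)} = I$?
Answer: $\frac{6}{61} - \frac{i \sqrt{5817}}{61} \approx 0.098361 - 1.2503 i$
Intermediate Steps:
$W = -6 + i \sqrt{5817}$ ($W = -6 + \sqrt{\left(6291 + 13213\right) - 25321} = -6 + \sqrt{19504 - 25321} = -6 + \sqrt{-5817} = -6 + i \sqrt{5817} \approx -6.0 + 76.269 i$)
$\frac{W}{X{\left(-61 \right)}} = \frac{-6 + i \sqrt{5817}}{-61} = \left(-6 + i \sqrt{5817}\right) \left(- \frac{1}{61}\right) = \frac{6}{61} - \frac{i \sqrt{5817}}{61}$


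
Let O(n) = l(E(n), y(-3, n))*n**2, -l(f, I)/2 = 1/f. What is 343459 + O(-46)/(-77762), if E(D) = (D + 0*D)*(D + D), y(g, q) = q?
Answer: 26708058759/77762 ≈ 3.4346e+5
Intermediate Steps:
E(D) = 2*D**2 (E(D) = (D + 0)*(2*D) = D*(2*D) = 2*D**2)
l(f, I) = -2/f
O(n) = -1 (O(n) = (-2*1/(2*n**2))*n**2 = (-1/n**2)*n**2 = -1)
343459 + O(-46)/(-77762) = 343459 - 1/(-77762) = 343459 - 1*(-1/77762) = 343459 + 1/77762 = 26708058759/77762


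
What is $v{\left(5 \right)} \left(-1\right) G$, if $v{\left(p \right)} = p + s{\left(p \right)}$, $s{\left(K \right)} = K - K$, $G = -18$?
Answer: $90$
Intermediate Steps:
$s{\left(K \right)} = 0$
$v{\left(p \right)} = p$ ($v{\left(p \right)} = p + 0 = p$)
$v{\left(5 \right)} \left(-1\right) G = 5 \left(-1\right) \left(-18\right) = \left(-5\right) \left(-18\right) = 90$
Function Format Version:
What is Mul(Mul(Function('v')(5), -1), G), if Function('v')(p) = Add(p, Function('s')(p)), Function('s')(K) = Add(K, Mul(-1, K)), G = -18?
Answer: 90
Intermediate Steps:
Function('s')(K) = 0
Function('v')(p) = p (Function('v')(p) = Add(p, 0) = p)
Mul(Mul(Function('v')(5), -1), G) = Mul(Mul(5, -1), -18) = Mul(-5, -18) = 90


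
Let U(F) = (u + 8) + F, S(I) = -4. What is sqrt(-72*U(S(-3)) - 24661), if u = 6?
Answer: I*sqrt(25381) ≈ 159.31*I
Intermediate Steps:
U(F) = 14 + F (U(F) = (6 + 8) + F = 14 + F)
sqrt(-72*U(S(-3)) - 24661) = sqrt(-72*(14 - 4) - 24661) = sqrt(-72*10 - 24661) = sqrt(-720 - 24661) = sqrt(-25381) = I*sqrt(25381)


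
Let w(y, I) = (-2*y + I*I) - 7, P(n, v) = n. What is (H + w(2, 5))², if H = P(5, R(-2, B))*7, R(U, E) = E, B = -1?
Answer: 2401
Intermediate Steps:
w(y, I) = -7 + I² - 2*y (w(y, I) = (-2*y + I²) - 7 = (I² - 2*y) - 7 = -7 + I² - 2*y)
H = 35 (H = 5*7 = 35)
(H + w(2, 5))² = (35 + (-7 + 5² - 2*2))² = (35 + (-7 + 25 - 4))² = (35 + 14)² = 49² = 2401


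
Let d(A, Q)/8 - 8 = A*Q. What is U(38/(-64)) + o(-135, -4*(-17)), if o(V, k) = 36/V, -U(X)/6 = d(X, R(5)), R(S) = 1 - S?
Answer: -7474/15 ≈ -498.27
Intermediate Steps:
d(A, Q) = 64 + 8*A*Q (d(A, Q) = 64 + 8*(A*Q) = 64 + 8*A*Q)
U(X) = -384 + 192*X (U(X) = -6*(64 + 8*X*(1 - 1*5)) = -6*(64 + 8*X*(1 - 5)) = -6*(64 + 8*X*(-4)) = -6*(64 - 32*X) = -384 + 192*X)
U(38/(-64)) + o(-135, -4*(-17)) = (-384 + 192*(38/(-64))) + 36/(-135) = (-384 + 192*(38*(-1/64))) + 36*(-1/135) = (-384 + 192*(-19/32)) - 4/15 = (-384 - 114) - 4/15 = -498 - 4/15 = -7474/15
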